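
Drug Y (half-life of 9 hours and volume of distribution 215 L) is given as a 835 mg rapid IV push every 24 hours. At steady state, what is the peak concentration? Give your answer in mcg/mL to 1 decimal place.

Over one 24-h interval, 24/9 ≈ 2.6667 half-lives elapse, leaving f ≈ 0.1575 of each dose.
At steady state, accumulation factor R = 1/(1 − e^(−kτ)) ≈ 1.1869.
Each bolus raises the concentration by D/Vd = 835/215 ≈ 3.884 mcg/mL.
Cmax,ss = C₀/(1 − f) ≈ 3.884/0.8425 ≈ 4.610 mcg/mL.

4.6 mcg/mL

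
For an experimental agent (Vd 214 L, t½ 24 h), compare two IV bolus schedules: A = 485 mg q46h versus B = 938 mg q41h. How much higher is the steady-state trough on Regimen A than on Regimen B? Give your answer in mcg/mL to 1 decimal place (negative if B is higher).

-1.1 mcg/mL

Regimen A: f = (1/2)^(46/24) ≈ 0.2649; Cmin,ss = (485/214)·f/(1−f) ≈ 0.817 mcg/mL.
Regimen B: f = (1/2)^(41/24) ≈ 0.3060; Cmin,ss = (938/214)·f/(1−f) ≈ 1.933 mcg/mL.
Difference ≈ 0.817 − 1.933 ≈ -1.116 mcg/mL.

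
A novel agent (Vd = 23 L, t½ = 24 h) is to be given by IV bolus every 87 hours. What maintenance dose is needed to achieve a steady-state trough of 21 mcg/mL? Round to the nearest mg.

τ/t½ = 87/24 ≈ 3.625, so f = (1/2)^(87/24) ≈ 0.081052.
Cmin,ss = (D/Vd)·f/(1−f), so D = Cmin,ss·Vd·(1−f)/f.
D = 21 × 23 × (1−f)/f ≈ 21 × 23 × 11.33776 ≈ 5476.14 mg.

5476 mg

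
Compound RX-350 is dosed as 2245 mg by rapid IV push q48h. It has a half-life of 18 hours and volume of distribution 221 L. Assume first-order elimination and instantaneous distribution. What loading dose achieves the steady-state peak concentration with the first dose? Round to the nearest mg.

2665 mg

f = (1/2)^(48/18) ≈ 0.157490; accumulation ratio R = 1/(1−f) ≈ 1.18693.
Loading dose to hit Cmax,ss on first dose: D_load = D_maint·R ≈ 2245 × 1.18693 ≈ 2664.66 mg.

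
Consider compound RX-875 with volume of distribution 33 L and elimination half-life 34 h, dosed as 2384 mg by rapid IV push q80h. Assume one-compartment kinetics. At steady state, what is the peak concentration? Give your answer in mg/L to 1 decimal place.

89.8 mg/L

τ/t½ = 80/34 ≈ 2.3529, so fraction remaining f = (1/2)^(80/34) ≈ 0.1957.
Accumulation ratio R = 1/(1 − f) ≈ 1/0.8043 ≈ 1.2433.
Single-dose peak C₀ = D/Vd = 2384/33 ≈ 72.242 mg/L.
Steady-state peak Cmax,ss = C₀·R ≈ 72.242 × 1.2433 ≈ 89.818 mg/L.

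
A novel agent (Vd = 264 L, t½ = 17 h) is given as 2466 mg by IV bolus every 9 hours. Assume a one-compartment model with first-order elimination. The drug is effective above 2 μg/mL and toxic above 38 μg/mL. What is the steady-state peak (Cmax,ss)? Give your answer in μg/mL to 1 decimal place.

30.4 μg/mL

k = ln2/t½ = ln2/17 ≈ 0.040773 h⁻¹; fraction remaining f = e^(−kτ) = e^(−0.040773×9) ≈ 0.6928.
Accumulation ratio R = 1/(1 − f) ≈ 1/0.3072 ≈ 3.2552.
Each bolus raises the concentration by D/Vd = 2466/264 ≈ 9.341 μg/mL.
Cmax,ss = C₀/(1 − f) ≈ 9.341/0.3072 ≈ 30.407 μg/mL.
Peak 30.4 μg/mL vs MTC 38 μg/mL: below toxic threshold.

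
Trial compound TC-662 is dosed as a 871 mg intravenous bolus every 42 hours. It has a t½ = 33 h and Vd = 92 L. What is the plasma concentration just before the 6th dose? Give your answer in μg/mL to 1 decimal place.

6.6 μg/mL

f = (1/2)^(τ/t½) = (1/2)^(42/33) ≈ 0.4139.
C₀ = D/Vd = 871/92 ≈ 9.467 μg/mL.
Before the 6th dose, 5 doses have been given. Superposition: Cmin = C₀·(f + f² + … + f^5).
≈ 9.467 × (0.4139 + 0.1713 + 0.0709 + 0.0293 + 0.0121) ≈ 9.467 × 0.6975 ≈ 6.603 μg/mL.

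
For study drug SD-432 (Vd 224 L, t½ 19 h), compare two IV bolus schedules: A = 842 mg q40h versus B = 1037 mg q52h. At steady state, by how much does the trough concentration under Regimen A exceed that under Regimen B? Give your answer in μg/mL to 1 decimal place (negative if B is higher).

0.3 μg/mL

Regimen A: f = (1/2)^(40/19) ≈ 0.2324; Cmin,ss = (842/224)·f/(1−f) ≈ 1.138 μg/mL.
Regimen B: f = (1/2)^(52/19) ≈ 0.1500; Cmin,ss = (1037/224)·f/(1−f) ≈ 0.817 μg/mL.
Difference ≈ 1.138 − 0.817 ≈ 0.321 μg/mL.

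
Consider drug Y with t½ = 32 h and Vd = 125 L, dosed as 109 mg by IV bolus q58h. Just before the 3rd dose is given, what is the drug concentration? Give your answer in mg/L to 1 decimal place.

f = (1/2)^(τ/t½) = (1/2)^(58/32) ≈ 0.2847.
C₀ = D/Vd = 109/125 ≈ 0.872 mg/L.
Before the 3rd dose, 2 doses have been given. Superposition: Cmin = C₀·(f + f²).
≈ 0.872 × (0.2847 + 0.0811) ≈ 0.872 × 0.3658 ≈ 0.319 mg/L.

0.3 mg/L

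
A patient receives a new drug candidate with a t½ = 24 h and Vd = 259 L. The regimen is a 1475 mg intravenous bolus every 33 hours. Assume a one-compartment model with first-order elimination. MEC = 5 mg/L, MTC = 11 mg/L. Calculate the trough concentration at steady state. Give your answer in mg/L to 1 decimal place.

3.6 mg/L

k = ln2/t½ = ln2/24 ≈ 0.028881 h⁻¹; fraction remaining f = e^(−kτ) = e^(−0.028881×33) ≈ 0.3856.
Each bolus raises the concentration by D/Vd = 1475/259 ≈ 5.695 mg/L.
Steady-state trough Cmin,ss = C₀·f/(1−f) ≈ 5.695 × 0.3856/0.6144 ≈ 3.574 mg/L.
Trough 3.6 mg/L vs MEC 5 mg/L: subtherapeutic.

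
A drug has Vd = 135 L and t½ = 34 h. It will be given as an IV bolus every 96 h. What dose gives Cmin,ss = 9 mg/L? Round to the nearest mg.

7386 mg

τ/t½ = 96/34 ≈ 2.8235, so f = (1/2)^(96/34) ≈ 0.141264.
Cmin,ss = (D/Vd)·f/(1−f), so D = Cmin,ss·Vd·(1−f)/f.
D = 9 × 135 × (1−f)/f ≈ 9 × 135 × 6.07894 ≈ 7385.91 mg.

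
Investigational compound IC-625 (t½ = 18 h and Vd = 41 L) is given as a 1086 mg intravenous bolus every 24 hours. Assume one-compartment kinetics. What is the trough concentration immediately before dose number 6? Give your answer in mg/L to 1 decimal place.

f = (1/2)^(τ/t½) = (1/2)^(24/18) ≈ 0.3969.
C₀ = D/Vd = 1086/41 ≈ 26.488 mg/L.
Before the 6th dose, 5 doses have been given. Superposition: Cmin = C₀·(f + f² + … + f^5).
≈ 26.488 × (0.3969 + 0.1575 + 0.0625 + 0.0248 + 0.0098) ≈ 26.488 × 0.6515 ≈ 17.257 mg/L.

17.3 mg/L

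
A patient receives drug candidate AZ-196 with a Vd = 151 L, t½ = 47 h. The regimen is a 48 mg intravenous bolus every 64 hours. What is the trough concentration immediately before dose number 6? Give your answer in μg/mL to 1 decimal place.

f = (1/2)^(τ/t½) = (1/2)^(64/47) ≈ 0.3891.
C₀ = D/Vd = 48/151 ≈ 0.318 μg/mL.
Before the 6th dose, 5 doses have been given. Superposition: Cmin = C₀·(f + f² + … + f^5).
≈ 0.318 × (0.3891 + 0.1514 + 0.0589 + 0.0229 + 0.0089) ≈ 0.318 × 0.6312 ≈ 0.201 μg/mL.

0.2 μg/mL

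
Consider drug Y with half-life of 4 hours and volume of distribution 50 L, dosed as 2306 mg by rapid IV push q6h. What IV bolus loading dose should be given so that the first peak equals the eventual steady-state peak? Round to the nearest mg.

3567 mg

f = (1/2)^(6/4) ≈ 0.353553; accumulation ratio R = 1/(1−f) ≈ 1.54692.
Loading dose to hit Cmax,ss on first dose: D_load = D_maint·R ≈ 2306 × 1.54692 ≈ 3567.20 mg.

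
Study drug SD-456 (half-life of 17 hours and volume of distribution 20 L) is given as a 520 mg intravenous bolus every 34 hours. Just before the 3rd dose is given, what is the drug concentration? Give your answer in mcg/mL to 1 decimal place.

8.1 mcg/mL

f = (1/2)^(τ/t½) = (1/2)^(34/17) ≈ 0.2500.
C₀ = D/Vd = 520/20 ≈ 26.000 mcg/mL.
Before the 3rd dose, 2 doses have been given. Superposition: Cmin = C₀·(f + f²).
≈ 26.000 × (0.2500 + 0.0625) ≈ 26.000 × 0.3125 ≈ 8.125 mcg/mL.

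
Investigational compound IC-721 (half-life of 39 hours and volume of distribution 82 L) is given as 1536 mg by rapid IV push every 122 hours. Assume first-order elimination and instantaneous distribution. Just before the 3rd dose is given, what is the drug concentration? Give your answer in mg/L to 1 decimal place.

f = (1/2)^(τ/t½) = (1/2)^(122/39) ≈ 0.1144.
C₀ = D/Vd = 1536/82 ≈ 18.732 mg/L.
Before the 3rd dose, 2 doses have been given. Superposition: Cmin = C₀·(f + f²).
≈ 18.732 × (0.1144 + 0.0131) ≈ 18.732 × 0.1275 ≈ 2.388 mg/L.

2.4 mg/L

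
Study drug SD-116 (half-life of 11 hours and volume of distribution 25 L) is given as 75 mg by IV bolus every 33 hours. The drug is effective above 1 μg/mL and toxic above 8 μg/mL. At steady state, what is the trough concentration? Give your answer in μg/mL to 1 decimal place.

0.4 μg/mL

The dosing interval is 3 half-lives, so f = 2^(−3) = 0.125.
At steady state, R = 1/(1 − 0.125) = 8/7.
Single-dose peak C₀ = D/Vd = 75/25 = 3 μg/mL.
Steady-state peak Cmax,ss = C₀·R = 3 × 8/7 ≈ 3.429 μg/mL.
Steady-state trough Cmin,ss = Cmax,ss·f ≈ 3.429 × 0.125 ≈ 0.429 μg/mL.
Trough 0.4 μg/mL vs MEC 1 μg/mL: subtherapeutic.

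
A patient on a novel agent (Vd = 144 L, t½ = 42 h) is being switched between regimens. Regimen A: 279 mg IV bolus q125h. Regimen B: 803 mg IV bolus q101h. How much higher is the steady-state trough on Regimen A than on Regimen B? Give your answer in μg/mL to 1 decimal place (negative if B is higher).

Regimen A: f = (1/2)^(125/42) ≈ 0.1271; Cmin,ss = (279/144)·f/(1−f) ≈ 0.282 μg/mL.
Regimen B: f = (1/2)^(101/42) ≈ 0.1888; Cmin,ss = (803/144)·f/(1−f) ≈ 1.298 μg/mL.
Difference ≈ 0.282 − 1.298 ≈ -1.016 μg/mL.

-1.0 μg/mL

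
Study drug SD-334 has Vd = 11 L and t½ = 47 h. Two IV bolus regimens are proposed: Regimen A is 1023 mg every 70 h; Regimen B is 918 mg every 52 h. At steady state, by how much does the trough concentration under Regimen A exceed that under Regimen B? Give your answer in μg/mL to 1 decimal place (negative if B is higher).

-20.9 μg/mL

Regimen A: f = (1/2)^(70/47) ≈ 0.3562; Cmin,ss = (1023/11)·f/(1−f) ≈ 51.455 μg/mL.
Regimen B: f = (1/2)^(52/47) ≈ 0.4645; Cmin,ss = (918/11)·f/(1−f) ≈ 72.390 μg/mL.
Difference ≈ 51.455 − 72.390 ≈ -20.935 μg/mL.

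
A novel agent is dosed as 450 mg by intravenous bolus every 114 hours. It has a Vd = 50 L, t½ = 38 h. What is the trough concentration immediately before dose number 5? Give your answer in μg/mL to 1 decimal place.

f = (1/2)^(τ/t½) = (1/2)^(114/38) ≈ 0.1250.
C₀ = D/Vd = 450/50 ≈ 9.000 μg/mL.
Before the 5th dose, 4 doses have been given. Superposition: Cmin = C₀·(f + f² + … + f^4).
≈ 9.000 × (0.1250 + 0.0156 + 0.0020 + 0.0002) ≈ 9.000 × 0.1428 ≈ 1.285 μg/mL.

1.3 μg/mL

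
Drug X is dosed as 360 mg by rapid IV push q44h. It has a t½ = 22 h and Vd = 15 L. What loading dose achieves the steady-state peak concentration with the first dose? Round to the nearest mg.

480 mg

f = (1/2)^(44/22) ≈ 0.250000; accumulation ratio R = 1/(1−f) ≈ 1.33333.
Loading dose to hit Cmax,ss on first dose: D_load = D_maint·R ≈ 360 × 1.33333 ≈ 480.00 mg.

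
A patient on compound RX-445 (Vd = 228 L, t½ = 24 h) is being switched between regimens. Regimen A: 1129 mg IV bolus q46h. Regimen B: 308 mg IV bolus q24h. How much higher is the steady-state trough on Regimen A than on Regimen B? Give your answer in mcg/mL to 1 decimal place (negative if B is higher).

Regimen A: f = (1/2)^(46/24) ≈ 0.2649; Cmin,ss = (1129/228)·f/(1−f) ≈ 1.784 mcg/mL.
Regimen B: f = (1/2)^(24/24) ≈ 0.5000; Cmin,ss = (308/228)·f/(1−f) ≈ 1.351 mcg/mL.
Difference ≈ 1.784 − 1.351 ≈ 0.433 mcg/mL.

0.4 mcg/mL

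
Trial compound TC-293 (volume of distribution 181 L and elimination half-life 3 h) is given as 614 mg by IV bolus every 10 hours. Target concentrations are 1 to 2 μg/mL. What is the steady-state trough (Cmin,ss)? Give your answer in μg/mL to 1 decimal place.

0.4 μg/mL

k = ln2/t½ = ln2/3 ≈ 0.231049 h⁻¹; fraction remaining f = e^(−kτ) = e^(−0.231049×10) ≈ 0.0992.
At steady state, accumulation factor R = 1/(1 − e^(−kτ)) ≈ 1.1101.
Each bolus raises the concentration by D/Vd = 614/181 ≈ 3.392 μg/mL.
Cmax,ss = C₀/(1 − f) ≈ 3.392/0.9008 ≈ 3.766 μg/mL.
One interval later, Cmin,ss = Cmax,ss·e^(−kτ) ≈ 3.766 × 0.0992 ≈ 0.374 μg/mL.
Trough 0.4 μg/mL vs MEC 1 μg/mL: subtherapeutic.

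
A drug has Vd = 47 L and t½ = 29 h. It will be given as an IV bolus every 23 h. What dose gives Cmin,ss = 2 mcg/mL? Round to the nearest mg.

69 mg

τ/t½ = 23/29 ≈ 0.7931, so f = (1/2)^(23/29) ≈ 0.577101.
Cmin,ss = (D/Vd)·f/(1−f), so D = Cmin,ss·Vd·(1−f)/f.
D = 2 × 47 × (1−f)/f ≈ 2 × 47 × 0.73280 ≈ 68.88 mg.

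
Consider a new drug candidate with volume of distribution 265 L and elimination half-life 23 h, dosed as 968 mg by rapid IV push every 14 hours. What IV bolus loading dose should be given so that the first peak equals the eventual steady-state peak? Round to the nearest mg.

2812 mg

f = (1/2)^(14/23) ≈ 0.655789; accumulation ratio R = 1/(1−f) ≈ 2.90519.
Loading dose to hit Cmax,ss on first dose: D_load = D_maint·R ≈ 968 × 2.90519 ≈ 2812.22 mg.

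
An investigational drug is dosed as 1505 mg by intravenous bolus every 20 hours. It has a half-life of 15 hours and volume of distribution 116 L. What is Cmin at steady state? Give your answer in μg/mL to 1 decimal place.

8.5 μg/mL

Over one 20-h interval, 20/15 ≈ 1.3333 half-lives elapse, leaving f ≈ 0.3969 of each dose.
Single-dose peak C₀ = D/Vd = 1505/116 ≈ 12.974 μg/mL.
Steady-state trough Cmin,ss = C₀·f/(1−f) ≈ 12.974 × 0.3969/0.6031 ≈ 8.538 μg/mL.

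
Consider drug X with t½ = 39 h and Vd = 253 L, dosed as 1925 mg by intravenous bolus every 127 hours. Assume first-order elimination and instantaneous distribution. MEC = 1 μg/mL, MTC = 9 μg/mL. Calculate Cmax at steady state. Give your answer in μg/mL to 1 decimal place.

8.5 μg/mL

Over one 127-h interval, 127/39 ≈ 3.2564 half-lives elapse, leaving f ≈ 0.1046 of each dose.
At steady state, accumulation factor R = 1/(1 − e^(−kτ)) ≈ 1.1168.
Each bolus raises the concentration by D/Vd = 1925/253 ≈ 7.609 μg/mL.
Steady-state peak Cmax,ss = C₀·R ≈ 7.609 × 1.1168 ≈ 8.498 μg/mL.
Peak 8.5 μg/mL vs MTC 9 μg/mL: below toxic threshold.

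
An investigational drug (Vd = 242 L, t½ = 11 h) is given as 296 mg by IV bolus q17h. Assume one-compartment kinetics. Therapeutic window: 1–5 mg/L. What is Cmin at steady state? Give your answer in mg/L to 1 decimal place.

Over one 17-h interval, 17/11 ≈ 1.5455 half-lives elapse, leaving f ≈ 0.3426 of each dose.
Single-dose peak C₀ = D/Vd = 296/242 ≈ 1.223 mg/L.
Steady-state trough Cmin,ss = C₀·f/(1−f) ≈ 1.223 × 0.3426/0.6574 ≈ 0.637 mg/L.
Trough 0.6 mg/L vs MEC 1 mg/L: subtherapeutic.

0.6 mg/L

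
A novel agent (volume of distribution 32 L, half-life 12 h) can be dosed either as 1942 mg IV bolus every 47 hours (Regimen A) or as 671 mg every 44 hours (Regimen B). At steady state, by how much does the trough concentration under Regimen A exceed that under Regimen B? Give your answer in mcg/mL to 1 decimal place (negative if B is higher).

Regimen A: f = (1/2)^(47/12) ≈ 0.0662; Cmin,ss = (1942/32)·f/(1−f) ≈ 4.302 mcg/mL.
Regimen B: f = (1/2)^(44/12) ≈ 0.0787; Cmin,ss = (671/32)·f/(1−f) ≈ 1.791 mcg/mL.
Difference ≈ 4.302 − 1.791 ≈ 2.511 mcg/mL.

2.5 mcg/mL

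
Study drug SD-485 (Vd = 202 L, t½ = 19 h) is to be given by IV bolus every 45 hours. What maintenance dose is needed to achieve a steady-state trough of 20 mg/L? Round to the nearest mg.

16822 mg

τ/t½ = 45/19 ≈ 2.3684, so f = (1/2)^(45/19) ≈ 0.193657.
Cmin,ss = (D/Vd)·f/(1−f), so D = Cmin,ss·Vd·(1−f)/f.
D = 20 × 202 × (1−f)/f ≈ 20 × 202 × 4.16377 ≈ 16821.63 mg.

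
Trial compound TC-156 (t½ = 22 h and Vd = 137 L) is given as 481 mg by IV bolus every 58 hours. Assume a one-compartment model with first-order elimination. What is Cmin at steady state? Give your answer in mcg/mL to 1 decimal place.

0.7 mcg/mL

k = ln2/t½ = ln2/22 ≈ 0.031507 h⁻¹; fraction remaining f = e^(−kτ) = e^(−0.031507×58) ≈ 0.1608.
Each bolus raises the concentration by D/Vd = 481/137 ≈ 3.511 mcg/mL.
Steady-state trough Cmin,ss = C₀·f/(1−f) ≈ 3.511 × 0.1608/0.8392 ≈ 0.673 mcg/mL.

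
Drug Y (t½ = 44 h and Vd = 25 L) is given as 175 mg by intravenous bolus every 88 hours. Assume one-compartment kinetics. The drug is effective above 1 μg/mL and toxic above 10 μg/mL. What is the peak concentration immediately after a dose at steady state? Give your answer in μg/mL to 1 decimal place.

τ = 88 h = 2 half-lives, so f = (1/2)^2 = 0.25.
Accumulation ratio R = 1/(1 − f) = 1/0.75 = 4/3.
Single-dose peak C₀ = D/Vd = 175/25 = 7 μg/mL.
Steady-state peak Cmax,ss = C₀·R = 7 × 4/3 ≈ 9.333 μg/mL.
Peak 9.3 μg/mL vs MTC 10 μg/mL: below toxic threshold.

9.3 μg/mL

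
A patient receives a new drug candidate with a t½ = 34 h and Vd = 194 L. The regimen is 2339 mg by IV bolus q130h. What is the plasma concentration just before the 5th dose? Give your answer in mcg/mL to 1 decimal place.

0.9 mcg/mL

f = (1/2)^(τ/t½) = (1/2)^(130/34) ≈ 0.0706.
C₀ = D/Vd = 2339/194 ≈ 12.057 mcg/mL.
Before the 5th dose, 4 doses have been given. Superposition: Cmin = C₀·(f + f² + … + f^4).
≈ 12.057 × (0.0706 + 0.0050 + 0.0004 + 0.0000) ≈ 12.057 × 0.0760 ≈ 0.916 mcg/mL.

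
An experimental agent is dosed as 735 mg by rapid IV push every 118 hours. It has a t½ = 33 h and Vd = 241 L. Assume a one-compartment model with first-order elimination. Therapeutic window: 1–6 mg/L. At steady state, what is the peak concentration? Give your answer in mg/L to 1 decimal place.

3.3 mg/L

τ/t½ = 118/33 ≈ 3.5758, so fraction remaining f = (1/2)^(118/33) ≈ 0.0839.
Accumulation ratio R = 1/(1 − f) ≈ 1/0.9161 ≈ 1.0916.
Each bolus raises the concentration by D/Vd = 735/241 ≈ 3.050 mg/L.
Steady-state peak Cmax,ss = C₀·R ≈ 3.050 × 1.0916 ≈ 3.329 mg/L.
Peak 3.3 mg/L vs MTC 6 mg/L: below toxic threshold.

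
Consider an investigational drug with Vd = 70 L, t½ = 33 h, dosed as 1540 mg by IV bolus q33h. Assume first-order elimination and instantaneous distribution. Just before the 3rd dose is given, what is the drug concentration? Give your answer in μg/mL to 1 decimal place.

f = (1/2)^(τ/t½) = (1/2)^(33/33) ≈ 0.5000.
C₀ = D/Vd = 1540/70 ≈ 22.000 μg/mL.
Before the 3rd dose, 2 doses have been given. Superposition: Cmin = C₀·(f + f²).
≈ 22.000 × (0.5000 + 0.2500) ≈ 22.000 × 0.7500 ≈ 16.500 μg/mL.

16.5 μg/mL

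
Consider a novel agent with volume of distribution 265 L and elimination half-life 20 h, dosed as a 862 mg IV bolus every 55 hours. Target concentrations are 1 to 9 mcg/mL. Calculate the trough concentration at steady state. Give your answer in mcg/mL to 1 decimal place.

0.6 mcg/mL

k = ln2/t½ = ln2/20 ≈ 0.034657 h⁻¹; fraction remaining f = e^(−kτ) = e^(−0.034657×55) ≈ 0.1487.
Accumulation ratio R = 1/(1 − f) ≈ 1/0.8513 ≈ 1.1747.
Single-dose peak C₀ = D/Vd = 862/265 ≈ 3.253 mcg/mL.
Steady-state peak Cmax,ss = C₀·R ≈ 3.253 × 1.1747 ≈ 3.821 mcg/mL.
One interval later, Cmin,ss = Cmax,ss·e^(−kτ) ≈ 3.821 × 0.1487 ≈ 0.568 mcg/mL.
Trough 0.6 mcg/mL vs MEC 1 mcg/mL: subtherapeutic.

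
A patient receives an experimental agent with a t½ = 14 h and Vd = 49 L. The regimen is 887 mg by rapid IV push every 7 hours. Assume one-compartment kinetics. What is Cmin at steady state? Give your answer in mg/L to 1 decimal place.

τ/t½ = 7/14 ≈ 0.5, so fraction remaining f = (1/2)^(7/14) ≈ 0.7071.
Each bolus raises the concentration by D/Vd = 887/49 ≈ 18.102 mg/L.
Steady-state trough Cmin,ss = C₀·f/(1−f) ≈ 18.102 × 0.7071/0.2929 ≈ 43.701 mg/L.

43.7 mg/L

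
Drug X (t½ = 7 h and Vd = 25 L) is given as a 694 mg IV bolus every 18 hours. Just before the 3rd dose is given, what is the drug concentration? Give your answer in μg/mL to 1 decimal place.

f = (1/2)^(τ/t½) = (1/2)^(18/7) ≈ 0.1682.
C₀ = D/Vd = 694/25 ≈ 27.760 μg/mL.
Before the 3rd dose, 2 doses have been given. Superposition: Cmin = C₀·(f + f²).
≈ 27.760 × (0.1682 + 0.0283) ≈ 27.760 × 0.1965 ≈ 5.455 μg/mL.

5.5 μg/mL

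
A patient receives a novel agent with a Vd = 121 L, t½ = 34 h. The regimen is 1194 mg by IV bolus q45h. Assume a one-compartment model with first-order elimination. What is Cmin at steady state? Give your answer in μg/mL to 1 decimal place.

6.6 μg/mL

Over one 45-h interval, 45/34 ≈ 1.3235 half-lives elapse, leaving f ≈ 0.3996 of each dose.
At steady state, accumulation factor R = 1/(1 − e^(−kτ)) ≈ 1.6656.
Each bolus raises the concentration by D/Vd = 1194/121 ≈ 9.868 μg/mL.
Cmax,ss = C₀/(1 − f) ≈ 9.868/0.6004 ≈ 16.436 μg/mL.
Steady-state trough Cmin,ss = Cmax,ss·f ≈ 16.436 × 0.3996 ≈ 6.568 μg/mL.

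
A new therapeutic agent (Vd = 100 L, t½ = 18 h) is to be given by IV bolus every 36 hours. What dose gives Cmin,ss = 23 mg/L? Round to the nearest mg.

τ/t½ = 36/18 ≈ 2, so f = (1/2)^(36/18) ≈ 0.250000.
Cmin,ss = (D/Vd)·f/(1−f), so D = Cmin,ss·Vd·(1−f)/f.
D = 23 × 100 × (1−f)/f ≈ 23 × 100 × 3.00000 ≈ 6900.00 mg.

6900 mg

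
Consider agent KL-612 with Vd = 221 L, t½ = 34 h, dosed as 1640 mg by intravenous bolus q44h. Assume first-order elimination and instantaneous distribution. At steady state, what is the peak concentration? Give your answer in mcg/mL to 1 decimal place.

12.5 mcg/mL

k = ln2/t½ = ln2/34 ≈ 0.020387 h⁻¹; fraction remaining f = e^(−kτ) = e^(−0.020387×44) ≈ 0.4078.
Accumulation ratio R = 1/(1 − f) ≈ 1/0.5922 ≈ 1.6886.
Each bolus raises the concentration by D/Vd = 1640/221 ≈ 7.421 mcg/mL.
Steady-state peak Cmax,ss = C₀·R ≈ 7.421 × 1.6886 ≈ 12.531 mcg/mL.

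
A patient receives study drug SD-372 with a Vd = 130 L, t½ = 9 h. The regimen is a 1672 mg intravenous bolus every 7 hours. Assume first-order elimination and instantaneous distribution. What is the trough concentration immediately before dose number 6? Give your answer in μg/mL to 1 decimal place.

f = (1/2)^(τ/t½) = (1/2)^(7/9) ≈ 0.5833.
C₀ = D/Vd = 1672/130 ≈ 12.862 μg/mL.
Before the 6th dose, 5 doses have been given. Superposition: Cmin = C₀·(f + f² + … + f^5).
≈ 12.862 × (0.5833 + 0.3402 + 0.1985 + 0.1158 + 0.0675) ≈ 12.862 × 1.3053 ≈ 16.789 μg/mL.

16.8 μg/mL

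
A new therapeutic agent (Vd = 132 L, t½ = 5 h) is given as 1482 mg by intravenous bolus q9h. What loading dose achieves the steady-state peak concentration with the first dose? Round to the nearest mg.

2079 mg

f = (1/2)^(9/5) ≈ 0.287175; accumulation ratio R = 1/(1−f) ≈ 1.40287.
Loading dose to hit Cmax,ss on first dose: D_load = D_maint·R ≈ 1482 × 1.40287 ≈ 2079.05 mg.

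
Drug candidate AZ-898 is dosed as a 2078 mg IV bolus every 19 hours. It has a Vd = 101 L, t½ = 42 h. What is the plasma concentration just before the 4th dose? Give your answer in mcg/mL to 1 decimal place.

f = (1/2)^(τ/t½) = (1/2)^(19/42) ≈ 0.7308.
C₀ = D/Vd = 2078/101 ≈ 20.574 mcg/mL.
Before the 4th dose, 3 doses have been given. Superposition: Cmin = C₀·(f + f² + … + f^3).
≈ 20.574 × (0.7308 + 0.5341 + 0.3903) ≈ 20.574 × 1.6552 ≈ 34.054 mcg/mL.

34.1 mcg/mL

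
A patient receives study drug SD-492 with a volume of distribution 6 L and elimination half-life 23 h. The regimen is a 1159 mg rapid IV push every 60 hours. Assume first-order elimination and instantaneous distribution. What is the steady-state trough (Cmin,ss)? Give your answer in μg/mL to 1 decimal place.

Over one 60-h interval, 60/23 ≈ 2.6087 half-lives elapse, leaving f ≈ 0.1639 of each dose.
Each bolus raises the concentration by D/Vd = 1159/6 ≈ 193.167 μg/mL.
Steady-state trough Cmin,ss = C₀·f/(1−f) ≈ 193.167 × 0.1639/0.8361 ≈ 37.866 μg/mL.

37.9 μg/mL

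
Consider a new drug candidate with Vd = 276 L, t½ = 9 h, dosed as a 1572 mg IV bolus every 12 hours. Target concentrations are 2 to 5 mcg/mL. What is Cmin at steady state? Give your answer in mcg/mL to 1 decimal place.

τ/t½ = 12/9 ≈ 1.3333, so fraction remaining f = (1/2)^(12/9) ≈ 0.3969.
Each bolus raises the concentration by D/Vd = 1572/276 ≈ 5.696 mcg/mL.
Steady-state trough Cmin,ss = C₀·f/(1−f) ≈ 5.696 × 0.3969/0.6031 ≈ 3.749 mcg/mL.
Trough 3.7 mcg/mL vs MEC 2 mcg/mL: adequate.

3.7 mcg/mL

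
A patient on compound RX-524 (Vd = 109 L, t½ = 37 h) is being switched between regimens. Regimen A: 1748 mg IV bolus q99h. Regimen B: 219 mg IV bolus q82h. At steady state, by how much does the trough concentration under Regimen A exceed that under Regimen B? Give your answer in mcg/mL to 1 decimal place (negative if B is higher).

Regimen A: f = (1/2)^(99/37) ≈ 0.1565; Cmin,ss = (1748/109)·f/(1−f) ≈ 2.975 mcg/mL.
Regimen B: f = (1/2)^(82/37) ≈ 0.2152; Cmin,ss = (219/109)·f/(1−f) ≈ 0.551 mcg/mL.
Difference ≈ 2.975 − 0.551 ≈ 2.424 mcg/mL.

2.4 mcg/mL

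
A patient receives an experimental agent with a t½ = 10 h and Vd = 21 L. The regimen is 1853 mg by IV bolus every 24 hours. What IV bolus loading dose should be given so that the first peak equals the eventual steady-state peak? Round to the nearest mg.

2286 mg

f = (1/2)^(24/10) ≈ 0.189465; accumulation ratio R = 1/(1−f) ≈ 1.23375.
Loading dose to hit Cmax,ss on first dose: D_load = D_maint·R ≈ 1853 × 1.23375 ≈ 2286.14 mg.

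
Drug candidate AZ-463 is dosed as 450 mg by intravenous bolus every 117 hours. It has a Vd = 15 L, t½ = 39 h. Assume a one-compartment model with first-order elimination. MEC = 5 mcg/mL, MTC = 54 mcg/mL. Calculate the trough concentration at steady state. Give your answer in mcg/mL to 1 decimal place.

τ = 117 h = 3 half-lives, so f = (1/2)^3 = 0.125.
At steady state, R = 1/(1 − 0.125) = 8/7.
Single-dose peak C₀ = D/Vd = 450/15 = 30 mcg/mL.
Steady-state peak Cmax,ss = C₀·R = 30 × 8/7 ≈ 34.286 mcg/mL.
Steady-state trough Cmin,ss = Cmax,ss·f ≈ 34.286 × 0.125 ≈ 4.286 mcg/mL.
Trough 4.3 mcg/mL vs MEC 5 mcg/mL: subtherapeutic.

4.3 mcg/mL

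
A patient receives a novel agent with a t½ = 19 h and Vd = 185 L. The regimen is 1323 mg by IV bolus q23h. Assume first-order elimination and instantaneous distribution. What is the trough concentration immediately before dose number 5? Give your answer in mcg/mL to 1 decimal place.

5.3 mcg/mL

f = (1/2)^(τ/t½) = (1/2)^(23/19) ≈ 0.4321.
C₀ = D/Vd = 1323/185 ≈ 7.151 mcg/mL.
Before the 5th dose, 4 doses have been given. Superposition: Cmin = C₀·(f + f² + … + f^4).
≈ 7.151 × (0.4321 + 0.1867 + 0.0807 + 0.0349) ≈ 7.151 × 0.7344 ≈ 5.252 mcg/mL.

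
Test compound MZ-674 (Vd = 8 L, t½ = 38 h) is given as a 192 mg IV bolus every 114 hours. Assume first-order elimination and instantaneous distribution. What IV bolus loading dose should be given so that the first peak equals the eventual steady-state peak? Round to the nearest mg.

219 mg

f = (1/2)^(114/38) ≈ 0.125000; accumulation ratio R = 1/(1−f) ≈ 1.14286.
Loading dose to hit Cmax,ss on first dose: D_load = D_maint·R ≈ 192 × 1.14286 ≈ 219.43 mg.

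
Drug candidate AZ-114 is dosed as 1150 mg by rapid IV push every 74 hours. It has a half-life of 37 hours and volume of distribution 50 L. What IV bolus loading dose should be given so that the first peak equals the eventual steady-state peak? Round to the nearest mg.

f = (1/2)^(74/37) ≈ 0.250000; accumulation ratio R = 1/(1−f) ≈ 1.33333.
Loading dose to hit Cmax,ss on first dose: D_load = D_maint·R ≈ 1150 × 1.33333 ≈ 1533.33 mg.

1533 mg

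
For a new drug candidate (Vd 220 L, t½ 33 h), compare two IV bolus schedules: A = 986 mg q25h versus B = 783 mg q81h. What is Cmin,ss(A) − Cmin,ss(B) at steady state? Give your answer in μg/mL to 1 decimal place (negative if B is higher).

5.7 μg/mL

Regimen A: f = (1/2)^(25/33) ≈ 0.5915; Cmin,ss = (986/220)·f/(1−f) ≈ 6.490 μg/mL.
Regimen B: f = (1/2)^(81/33) ≈ 0.1824; Cmin,ss = (783/220)·f/(1−f) ≈ 0.794 μg/mL.
Difference ≈ 6.490 − 0.794 ≈ 5.696 μg/mL.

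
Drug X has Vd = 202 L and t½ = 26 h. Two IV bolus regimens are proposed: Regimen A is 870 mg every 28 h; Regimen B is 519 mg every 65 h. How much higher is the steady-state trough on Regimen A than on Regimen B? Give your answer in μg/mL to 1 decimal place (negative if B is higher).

Regimen A: f = (1/2)^(28/26) ≈ 0.4740; Cmin,ss = (870/202)·f/(1−f) ≈ 3.881 μg/mL.
Regimen B: f = (1/2)^(65/26) ≈ 0.1768; Cmin,ss = (519/202)·f/(1−f) ≈ 0.552 μg/mL.
Difference ≈ 3.881 − 0.552 ≈ 3.329 μg/mL.

3.3 μg/mL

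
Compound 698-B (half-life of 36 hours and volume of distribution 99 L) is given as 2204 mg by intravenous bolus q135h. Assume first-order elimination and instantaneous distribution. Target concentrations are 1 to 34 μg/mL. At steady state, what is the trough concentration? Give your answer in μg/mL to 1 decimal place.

1.8 μg/mL

τ/t½ = 135/36 ≈ 3.75, so fraction remaining f = (1/2)^(135/36) ≈ 0.0743.
Each bolus raises the concentration by D/Vd = 2204/99 ≈ 22.263 μg/mL.
Steady-state trough Cmin,ss = C₀·f/(1−f) ≈ 22.263 × 0.0743/0.9257 ≈ 1.787 μg/mL.
Trough 1.8 μg/mL vs MEC 1 μg/mL: adequate.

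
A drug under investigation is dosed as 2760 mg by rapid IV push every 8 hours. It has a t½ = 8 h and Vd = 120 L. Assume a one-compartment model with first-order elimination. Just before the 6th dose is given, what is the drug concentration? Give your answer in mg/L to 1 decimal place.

22.3 mg/L

f = (1/2)^(τ/t½) = (1/2)^(8/8) ≈ 0.5000.
C₀ = D/Vd = 2760/120 ≈ 23.000 mg/L.
Before the 6th dose, 5 doses have been given. Superposition: Cmin = C₀·(f + f² + … + f^5).
≈ 23.000 × (0.5000 + 0.2500 + 0.1250 + 0.0625 + 0.0313) ≈ 23.000 × 0.9688 ≈ 22.282 mg/L.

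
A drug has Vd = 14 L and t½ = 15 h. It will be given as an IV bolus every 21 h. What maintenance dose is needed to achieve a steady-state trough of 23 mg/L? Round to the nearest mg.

τ/t½ = 21/15 ≈ 1.4, so f = (1/2)^(21/15) ≈ 0.378929.
Cmin,ss = (D/Vd)·f/(1−f), so D = Cmin,ss·Vd·(1−f)/f.
D = 23 × 14 × (1−f)/f ≈ 23 × 14 × 1.63902 ≈ 527.76 mg.

528 mg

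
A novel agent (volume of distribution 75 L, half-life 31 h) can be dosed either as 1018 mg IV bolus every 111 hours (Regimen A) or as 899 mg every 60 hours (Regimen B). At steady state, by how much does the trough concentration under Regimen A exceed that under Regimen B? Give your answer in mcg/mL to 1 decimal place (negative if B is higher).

-3.0 mcg/mL

Regimen A: f = (1/2)^(111/31) ≈ 0.0836; Cmin,ss = (1018/75)·f/(1−f) ≈ 1.238 mcg/mL.
Regimen B: f = (1/2)^(60/31) ≈ 0.2614; Cmin,ss = (899/75)·f/(1−f) ≈ 4.242 mcg/mL.
Difference ≈ 1.238 − 4.242 ≈ -3.004 mcg/mL.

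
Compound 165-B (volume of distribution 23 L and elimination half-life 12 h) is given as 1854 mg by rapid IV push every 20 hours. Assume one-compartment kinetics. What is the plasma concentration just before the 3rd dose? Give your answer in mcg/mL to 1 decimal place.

f = (1/2)^(τ/t½) = (1/2)^(20/12) ≈ 0.3150.
C₀ = D/Vd = 1854/23 ≈ 80.609 mcg/mL.
Before the 3rd dose, 2 doses have been given. Superposition: Cmin = C₀·(f + f²).
≈ 80.609 × (0.3150 + 0.0992) ≈ 80.609 × 0.4142 ≈ 33.388 mcg/mL.

33.4 mcg/mL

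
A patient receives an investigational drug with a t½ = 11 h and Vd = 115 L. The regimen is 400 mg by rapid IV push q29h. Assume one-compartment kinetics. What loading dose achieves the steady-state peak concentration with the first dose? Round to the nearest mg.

477 mg

f = (1/2)^(29/11) ≈ 0.160833; accumulation ratio R = 1/(1−f) ≈ 1.19166.
Loading dose to hit Cmax,ss on first dose: D_load = D_maint·R ≈ 400 × 1.19166 ≈ 476.66 mg.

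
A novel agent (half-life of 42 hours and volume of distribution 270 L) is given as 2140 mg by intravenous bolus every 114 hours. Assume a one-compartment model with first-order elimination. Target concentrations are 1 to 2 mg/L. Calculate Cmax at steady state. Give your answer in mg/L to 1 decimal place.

9.4 mg/L

Over one 114-h interval, 114/42 ≈ 2.7143 half-lives elapse, leaving f ≈ 0.1524 of each dose.
Accumulation ratio R = 1/(1 − f) ≈ 1/0.8476 ≈ 1.1798.
Single-dose peak C₀ = D/Vd = 2140/270 ≈ 7.926 mg/L.
Steady-state peak Cmax,ss = C₀·R ≈ 7.926 × 1.1798 ≈ 9.351 mg/L.
Peak 9.4 mg/L vs MTC 2 mg/L: exceeds toxic threshold.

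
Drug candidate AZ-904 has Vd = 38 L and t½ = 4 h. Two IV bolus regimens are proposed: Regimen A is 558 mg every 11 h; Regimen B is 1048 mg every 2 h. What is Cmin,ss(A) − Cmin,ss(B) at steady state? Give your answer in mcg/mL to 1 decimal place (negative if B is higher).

Regimen A: f = (1/2)^(11/4) ≈ 0.1487; Cmin,ss = (558/38)·f/(1−f) ≈ 2.565 mcg/mL.
Regimen B: f = (1/2)^(2/4) ≈ 0.7071; Cmin,ss = (1048/38)·f/(1−f) ≈ 66.579 mcg/mL.
Difference ≈ 2.565 − 66.579 ≈ -64.014 mcg/mL.

-64.0 mcg/mL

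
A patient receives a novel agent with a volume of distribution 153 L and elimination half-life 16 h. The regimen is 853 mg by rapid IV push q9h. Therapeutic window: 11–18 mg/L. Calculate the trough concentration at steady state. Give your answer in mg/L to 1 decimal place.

11.7 mg/L

Over one 9-h interval, 9/16 ≈ 0.5625 half-lives elapse, leaving f ≈ 0.6771 of each dose.
Each bolus raises the concentration by D/Vd = 853/153 ≈ 5.575 mg/L.
Steady-state trough Cmin,ss = C₀·f/(1−f) ≈ 5.575 × 0.6771/0.3229 ≈ 11.690 mg/L.
Trough 11.7 mg/L vs MEC 11 mg/L: adequate.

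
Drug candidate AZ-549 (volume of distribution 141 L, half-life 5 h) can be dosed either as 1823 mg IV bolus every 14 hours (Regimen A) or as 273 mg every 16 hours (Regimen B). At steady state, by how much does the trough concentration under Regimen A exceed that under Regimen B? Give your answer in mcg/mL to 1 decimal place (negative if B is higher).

Regimen A: f = (1/2)^(14/5) ≈ 0.1436; Cmin,ss = (1823/141)·f/(1−f) ≈ 2.168 mcg/mL.
Regimen B: f = (1/2)^(16/5) ≈ 0.1088; Cmin,ss = (273/141)·f/(1−f) ≈ 0.236 mcg/mL.
Difference ≈ 2.168 − 0.236 ≈ 1.932 mcg/mL.

1.9 mcg/mL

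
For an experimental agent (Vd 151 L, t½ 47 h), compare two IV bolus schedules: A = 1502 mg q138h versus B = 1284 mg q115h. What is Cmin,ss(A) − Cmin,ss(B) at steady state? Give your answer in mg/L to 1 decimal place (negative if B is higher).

Regimen A: f = (1/2)^(138/47) ≈ 0.1307; Cmin,ss = (1502/151)·f/(1−f) ≈ 1.496 mg/L.
Regimen B: f = (1/2)^(115/47) ≈ 0.1834; Cmin,ss = (1284/151)·f/(1−f) ≈ 1.910 mg/L.
Difference ≈ 1.496 − 1.910 ≈ -0.414 mg/L.

-0.4 mg/L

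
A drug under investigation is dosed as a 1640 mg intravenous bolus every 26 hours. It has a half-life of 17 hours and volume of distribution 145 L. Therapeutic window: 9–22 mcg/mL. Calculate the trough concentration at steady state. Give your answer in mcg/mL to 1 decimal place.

6.0 mcg/mL

τ/t½ = 26/17 ≈ 1.5294, so fraction remaining f = (1/2)^(26/17) ≈ 0.3464.
Accumulation ratio R = 1/(1 − f) ≈ 1/0.6536 ≈ 1.5300.
Single-dose peak C₀ = D/Vd = 1640/145 ≈ 11.310 mcg/mL.
Steady-state peak Cmax,ss = C₀·R ≈ 11.310 × 1.5300 ≈ 17.304 mcg/mL.
One interval later, Cmin,ss = Cmax,ss·e^(−kτ) ≈ 17.304 × 0.3464 ≈ 5.994 mcg/mL.
Trough 6.0 mcg/mL vs MEC 9 mcg/mL: subtherapeutic.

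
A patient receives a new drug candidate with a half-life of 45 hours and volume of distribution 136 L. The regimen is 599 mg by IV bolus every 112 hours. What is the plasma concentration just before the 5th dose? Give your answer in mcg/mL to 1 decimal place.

f = (1/2)^(τ/t½) = (1/2)^(112/45) ≈ 0.1781.
C₀ = D/Vd = 599/136 ≈ 4.404 mcg/mL.
Before the 5th dose, 4 doses have been given. Superposition: Cmin = C₀·(f + f² + … + f^4).
≈ 4.404 × (0.1781 + 0.0317 + 0.0056 + 0.0010) ≈ 4.404 × 0.2164 ≈ 0.953 mcg/mL.

1.0 mcg/mL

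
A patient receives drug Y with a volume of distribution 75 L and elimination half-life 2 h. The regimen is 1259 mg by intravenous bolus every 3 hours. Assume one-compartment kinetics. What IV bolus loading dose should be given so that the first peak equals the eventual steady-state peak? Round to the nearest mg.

1948 mg

f = (1/2)^(3/2) ≈ 0.353553; accumulation ratio R = 1/(1−f) ≈ 1.54692.
Loading dose to hit Cmax,ss on first dose: D_load = D_maint·R ≈ 1259 × 1.54692 ≈ 1947.57 mg.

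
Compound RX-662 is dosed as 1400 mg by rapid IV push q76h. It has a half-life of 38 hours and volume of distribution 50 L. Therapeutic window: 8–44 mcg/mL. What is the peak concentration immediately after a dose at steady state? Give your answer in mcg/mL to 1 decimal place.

37.3 mcg/mL

The dosing interval is 2 half-lives, so f = 2^(−2) = 0.25.
At steady state, R = 1/(1 − 0.25) = 4/3.
Single-dose peak C₀ = D/Vd = 1400/50 = 28 mcg/mL.
Steady-state peak Cmax,ss = C₀·R = 28 × 4/3 ≈ 37.333 mcg/mL.
Peak 37.3 mcg/mL vs MTC 44 mcg/mL: below toxic threshold.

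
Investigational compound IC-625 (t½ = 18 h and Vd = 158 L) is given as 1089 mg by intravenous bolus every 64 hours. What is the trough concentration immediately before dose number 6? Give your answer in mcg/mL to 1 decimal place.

f = (1/2)^(τ/t½) = (1/2)^(64/18) ≈ 0.0850.
C₀ = D/Vd = 1089/158 ≈ 6.892 mcg/mL.
Before the 6th dose, 5 doses have been given. Superposition: Cmin = C₀·(f + f² + … + f^5).
≈ 6.892 × (0.0850 + 0.0072 + 0.0006 + 0.0001 + 0.0000) ≈ 6.892 × 0.0929 ≈ 0.640 mcg/mL.

0.6 mcg/mL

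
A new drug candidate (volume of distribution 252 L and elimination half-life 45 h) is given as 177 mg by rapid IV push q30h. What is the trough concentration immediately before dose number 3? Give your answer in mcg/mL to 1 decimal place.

f = (1/2)^(τ/t½) = (1/2)^(30/45) ≈ 0.6300.
C₀ = D/Vd = 177/252 ≈ 0.702 mcg/mL.
Before the 3rd dose, 2 doses have been given. Superposition: Cmin = C₀·(f + f²).
≈ 0.702 × (0.6300 + 0.3969) ≈ 0.702 × 1.0269 ≈ 0.721 mcg/mL.

0.7 mcg/mL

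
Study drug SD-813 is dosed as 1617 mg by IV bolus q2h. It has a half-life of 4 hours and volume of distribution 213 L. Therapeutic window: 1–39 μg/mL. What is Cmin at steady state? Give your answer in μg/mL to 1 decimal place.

k = ln2/t½ = ln2/4 ≈ 0.173287 h⁻¹; fraction remaining f = e^(−kτ) = e^(−0.173287×2) ≈ 0.7071.
At steady state, accumulation factor R = 1/(1 − e^(−kτ)) ≈ 3.4141.
Single-dose peak C₀ = D/Vd = 1617/213 ≈ 7.592 μg/mL.
Steady-state peak Cmax,ss = C₀·R ≈ 7.592 × 3.4141 ≈ 25.920 μg/mL.
One interval later, Cmin,ss = Cmax,ss·e^(−kτ) ≈ 25.920 × 0.7071 ≈ 18.328 μg/mL.
Trough 18.3 μg/mL vs MEC 1 μg/mL: adequate.

18.3 μg/mL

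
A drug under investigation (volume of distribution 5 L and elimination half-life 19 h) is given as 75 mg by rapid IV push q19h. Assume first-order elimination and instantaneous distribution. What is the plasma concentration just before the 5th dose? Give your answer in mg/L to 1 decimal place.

f = (1/2)^(τ/t½) = (1/2)^(19/19) ≈ 0.5000.
C₀ = D/Vd = 75/5 ≈ 15.000 mg/L.
Before the 5th dose, 4 doses have been given. Superposition: Cmin = C₀·(f + f² + … + f^4).
≈ 15.000 × (0.5000 + 0.2500 + 0.1250 + 0.0625) ≈ 15.000 × 0.9375 ≈ 14.062 mg/L.

14.1 mg/L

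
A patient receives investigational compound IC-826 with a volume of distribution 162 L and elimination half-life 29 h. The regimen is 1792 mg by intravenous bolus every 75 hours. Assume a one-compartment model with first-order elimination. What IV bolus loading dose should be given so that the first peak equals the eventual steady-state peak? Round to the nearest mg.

2150 mg

f = (1/2)^(75/29) ≈ 0.166523; accumulation ratio R = 1/(1−f) ≈ 1.19979.
Loading dose to hit Cmax,ss on first dose: D_load = D_maint·R ≈ 1792 × 1.19979 ≈ 2150.02 mg.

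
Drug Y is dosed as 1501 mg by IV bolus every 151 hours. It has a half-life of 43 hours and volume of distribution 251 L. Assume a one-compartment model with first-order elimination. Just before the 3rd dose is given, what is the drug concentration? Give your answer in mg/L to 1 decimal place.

f = (1/2)^(τ/t½) = (1/2)^(151/43) ≈ 0.0877.
C₀ = D/Vd = 1501/251 ≈ 5.980 mg/L.
Before the 3rd dose, 2 doses have been given. Superposition: Cmin = C₀·(f + f²).
≈ 5.980 × (0.0877 + 0.0077) ≈ 5.980 × 0.0954 ≈ 0.570 mg/L.

0.6 mg/L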